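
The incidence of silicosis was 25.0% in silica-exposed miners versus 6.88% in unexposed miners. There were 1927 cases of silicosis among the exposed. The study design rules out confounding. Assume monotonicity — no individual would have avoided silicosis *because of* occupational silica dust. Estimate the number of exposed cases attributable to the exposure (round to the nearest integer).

about 1397 cases

p₁ = 0.25, p₀ = 0.0688.
PN = (p₁ − p₀)/p₁ = (0.25 − 0.0688) / 0.25 ≈ 0.72480.
Attributable cases ≈ PN × (exposed cases) = 0.72480 × 1927 ≈ 1396.69.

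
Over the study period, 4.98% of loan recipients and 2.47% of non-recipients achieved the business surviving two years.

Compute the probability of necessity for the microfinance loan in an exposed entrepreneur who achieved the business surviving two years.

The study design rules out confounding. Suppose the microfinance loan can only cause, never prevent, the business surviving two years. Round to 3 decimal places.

p₁ = 0.0498, p₀ = 0.0247.
Under exogeneity and monotonicity, PN = (p₁ − p₀) / p₁.
PN = (0.0498 − 0.0247) / 0.0498 = 0.0251 / 0.0498 ≈ 0.5040

PN ≈ 0.504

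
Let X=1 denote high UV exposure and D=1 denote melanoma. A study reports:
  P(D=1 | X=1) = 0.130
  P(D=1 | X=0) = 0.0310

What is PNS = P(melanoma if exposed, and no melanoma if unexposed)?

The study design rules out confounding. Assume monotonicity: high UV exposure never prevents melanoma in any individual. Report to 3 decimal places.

PNS ≈ 0.099

Let p₁ = 0.13, p₀ = 0.031.
Under exogeneity and monotonicity, PNS = p₁ − p₀.
PNS = 0.13 − 0.031 = 0.099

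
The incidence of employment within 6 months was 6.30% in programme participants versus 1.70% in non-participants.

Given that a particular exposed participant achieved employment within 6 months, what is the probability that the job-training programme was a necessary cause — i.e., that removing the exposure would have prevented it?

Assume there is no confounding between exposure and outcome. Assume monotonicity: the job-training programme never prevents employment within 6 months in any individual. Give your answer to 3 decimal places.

p₁ = 0.063, p₀ = 0.017.
Under exogeneity and monotonicity, PN = (p₁ − p₀) / p₁.
PN = (0.063 − 0.017) / 0.063 = 0.046 / 0.063 ≈ 0.7302

PN ≈ 0.730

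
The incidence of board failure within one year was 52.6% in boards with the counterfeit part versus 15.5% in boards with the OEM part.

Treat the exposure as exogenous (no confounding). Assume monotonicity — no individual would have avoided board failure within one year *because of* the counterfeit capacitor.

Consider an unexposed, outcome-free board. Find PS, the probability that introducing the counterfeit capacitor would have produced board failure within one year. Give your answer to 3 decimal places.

PS ≈ 0.439

p₁ = 0.526, p₀ = 0.155.
Under exogeneity and monotonicity, PS = (p₁ − p₀) / (1 − p₀).
PS = (0.526 − 0.155) / (1 − 0.155) = 0.371 / 0.845 ≈ 0.4391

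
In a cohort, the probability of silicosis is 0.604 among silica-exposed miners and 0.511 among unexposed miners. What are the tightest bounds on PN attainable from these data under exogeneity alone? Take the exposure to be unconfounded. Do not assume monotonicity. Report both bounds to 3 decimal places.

0.154 ≤ PN ≤ 0.810

Let p₁ = 0.604, p₀ = 0.511.
Under exogeneity alone the bounds on PN are max{0,(p₁−p₀)/p₁} ≤ PN ≤ min{1,(1−p₀)/p₁}.
  lower = (p₁ − p₀)/p₁ = 0.093 / 0.604 ≈ 0.1540
  upper = min{1, (1 − p₀)/p₁} = 0.489 / 0.604 ≈ 0.8096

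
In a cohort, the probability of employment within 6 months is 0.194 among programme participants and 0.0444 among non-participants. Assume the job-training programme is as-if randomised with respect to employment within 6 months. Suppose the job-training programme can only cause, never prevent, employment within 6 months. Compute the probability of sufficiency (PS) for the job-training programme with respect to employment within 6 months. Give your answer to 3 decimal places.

Let p₁ = 0.194, p₀ = 0.0444.
Under exogeneity and monotonicity, PS = (p₁ − p₀) / (1 − p₀).
PS = (0.194 − 0.0444) / (1 − 0.0444) = 0.1496 / 0.9556 ≈ 0.1566

PS ≈ 0.157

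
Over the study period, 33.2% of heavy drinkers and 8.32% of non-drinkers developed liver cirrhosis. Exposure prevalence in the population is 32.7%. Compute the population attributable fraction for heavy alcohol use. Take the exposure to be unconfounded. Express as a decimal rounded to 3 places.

PAF ≈ 0.494

p₁ = 0.332, p₀ = 0.0832.
Overall risk P(Y=1) = π·p₁ + (1−π)·p₀ = 0.327×0.332 + 0.673×0.0832 = 0.16456.
Under exogeneity, PAF = [P(Y=1) − p₀] / P(Y=1).
PAF = (0.16456 − 0.0832) / 0.16456 ≈ 0.4944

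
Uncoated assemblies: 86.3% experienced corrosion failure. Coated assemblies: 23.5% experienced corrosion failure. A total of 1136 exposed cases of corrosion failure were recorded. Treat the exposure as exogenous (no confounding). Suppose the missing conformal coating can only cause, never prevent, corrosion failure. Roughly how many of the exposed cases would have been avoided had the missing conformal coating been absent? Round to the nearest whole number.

p₁ = 0.863, p₀ = 0.235.
PN = (p₁ − p₀)/p₁ = (0.863 − 0.235) / 0.863 ≈ 0.72769.
Attributable cases ≈ PN × (exposed cases) = 0.72769 × 1136 ≈ 826.66.

about 827 cases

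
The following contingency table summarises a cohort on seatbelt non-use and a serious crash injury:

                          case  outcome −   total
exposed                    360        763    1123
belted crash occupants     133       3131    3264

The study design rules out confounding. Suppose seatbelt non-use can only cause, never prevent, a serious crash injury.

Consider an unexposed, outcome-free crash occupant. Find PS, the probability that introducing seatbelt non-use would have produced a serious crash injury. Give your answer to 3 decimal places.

PS ≈ 0.292

p₁ = P(outcome | exposed) = 360/1123 = 0.32057
p₀ = P(outcome | unexposed) = 133/3264 = 0.040748
Under exogeneity and monotonicity, PS = (p₁ − p₀) / (1 − p₀).
PS = (0.32057 − 0.040748) / (1 − 0.040748) = 0.27982 / 0.95925 ≈ 0.2917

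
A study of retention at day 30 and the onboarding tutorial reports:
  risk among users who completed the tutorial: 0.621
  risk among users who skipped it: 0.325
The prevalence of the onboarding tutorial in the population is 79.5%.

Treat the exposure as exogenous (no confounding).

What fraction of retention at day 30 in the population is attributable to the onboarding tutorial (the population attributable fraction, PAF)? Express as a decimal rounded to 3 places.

PAF ≈ 0.420

Let p₁ = 0.621, p₀ = 0.325.
Overall risk P(Y=1) = π·p₁ + (1−π)·p₀ = 0.795×0.621 + 0.205×0.325 = 0.56032.
Under exogeneity, PAF = [P(Y=1) − p₀] / P(Y=1).
PAF = (0.56032 − 0.325) / 0.56032 ≈ 0.4200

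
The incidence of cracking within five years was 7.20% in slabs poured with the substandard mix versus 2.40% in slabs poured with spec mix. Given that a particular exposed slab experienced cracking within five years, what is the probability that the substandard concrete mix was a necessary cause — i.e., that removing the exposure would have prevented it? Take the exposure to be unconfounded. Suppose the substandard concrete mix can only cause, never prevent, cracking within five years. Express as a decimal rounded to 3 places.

p₁ = 0.072, p₀ = 0.024.
Under exogeneity and monotonicity, PN = (p₁ − p₀) / p₁.
PN = (0.072 − 0.024) / 0.072 = 0.048 / 0.072 ≈ 0.6667

PN ≈ 0.667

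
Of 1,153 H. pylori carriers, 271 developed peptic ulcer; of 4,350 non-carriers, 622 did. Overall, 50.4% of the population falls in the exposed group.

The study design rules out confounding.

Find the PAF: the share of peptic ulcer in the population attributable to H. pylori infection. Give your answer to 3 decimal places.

PAF ≈ 0.245

p₁ = P(outcome | exposed) = 271/1153 = 0.23504
p₀ = P(outcome | unexposed) = 622/4350 = 0.14299
Overall risk P(Y=1) = π·p₁ + (1−π)·p₀ = 0.504×0.23504 + 0.496×0.14299 = 0.18938.
Under exogeneity, PAF = [P(Y=1) − p₀] / P(Y=1).
PAF = (0.18938 − 0.14299) / 0.18938 ≈ 0.2450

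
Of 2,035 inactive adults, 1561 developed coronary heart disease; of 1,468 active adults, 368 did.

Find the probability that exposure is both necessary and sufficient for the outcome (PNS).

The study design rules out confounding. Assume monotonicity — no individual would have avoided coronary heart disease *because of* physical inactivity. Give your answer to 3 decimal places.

PNS ≈ 0.516

p₁ = P(outcome | exposed) = 1561/2035 = 0.76708
p₀ = P(outcome | unexposed) = 368/1468 = 0.25068
Under exogeneity and monotonicity, PNS = p₁ − p₀.
PNS = 0.76708 − 0.25068 = 0.51639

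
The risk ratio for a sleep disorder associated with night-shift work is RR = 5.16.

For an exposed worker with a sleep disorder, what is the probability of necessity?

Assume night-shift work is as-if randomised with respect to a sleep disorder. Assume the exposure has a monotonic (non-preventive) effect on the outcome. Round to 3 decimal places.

PN ≈ 0.806

Under exogeneity and monotonicity, PN = (RR − 1) / RR = 1 − 1/RR.
PN = (5.16 − 1) / 5.16 = 4.16 / 5.16 ≈ 0.8062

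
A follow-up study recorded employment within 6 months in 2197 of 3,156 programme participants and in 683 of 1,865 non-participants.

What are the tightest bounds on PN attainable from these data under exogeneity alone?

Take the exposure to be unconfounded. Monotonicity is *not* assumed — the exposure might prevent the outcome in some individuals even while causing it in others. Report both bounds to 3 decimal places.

0.474 ≤ PN ≤ 0.910

p₁ = P(outcome | exposed) = 2197/3156 = 0.69613
p₀ = P(outcome | unexposed) = 683/1865 = 0.36622
Under exogeneity alone the bounds on PN are max{0,(p₁−p₀)/p₁} ≤ PN ≤ min{1,(1−p₀)/p₁}.
  lower = (p₁ − p₀)/p₁ = 0.32991 / 0.69613 ≈ 0.4739
  upper = min{1, (1 − p₀)/p₁} = 0.63378 / 0.69613 ≈ 0.9104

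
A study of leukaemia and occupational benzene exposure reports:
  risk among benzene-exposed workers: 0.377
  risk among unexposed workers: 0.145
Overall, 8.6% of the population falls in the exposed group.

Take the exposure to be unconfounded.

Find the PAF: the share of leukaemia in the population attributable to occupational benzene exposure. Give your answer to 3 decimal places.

PAF ≈ 0.121

Let p₁ = 0.377, p₀ = 0.145.
Overall risk P(Y=1) = π·p₁ + (1−π)·p₀ = 0.086×0.377 + 0.914×0.145 = 0.16495.
Under exogeneity, PAF = [P(Y=1) − p₀] / P(Y=1).
PAF = (0.16495 − 0.145) / 0.16495 ≈ 0.1210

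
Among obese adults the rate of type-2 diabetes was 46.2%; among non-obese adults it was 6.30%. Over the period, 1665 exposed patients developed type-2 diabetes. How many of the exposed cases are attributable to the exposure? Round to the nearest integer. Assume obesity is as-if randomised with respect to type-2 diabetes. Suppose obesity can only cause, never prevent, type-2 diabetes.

p₁ = 0.462, p₀ = 0.063.
PN = (p₁ − p₀)/p₁ = (0.462 − 0.063) / 0.462 ≈ 0.86364.
Attributable cases ≈ PN × (exposed cases) = 0.86364 × 1665 ≈ 1437.95.

about 1438 cases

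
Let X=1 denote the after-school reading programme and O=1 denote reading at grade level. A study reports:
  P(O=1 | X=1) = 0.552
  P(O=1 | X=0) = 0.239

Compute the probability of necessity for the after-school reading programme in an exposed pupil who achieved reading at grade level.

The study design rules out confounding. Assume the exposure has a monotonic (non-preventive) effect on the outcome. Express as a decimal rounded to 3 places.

Let p₁ = 0.552, p₀ = 0.239.
Under exogeneity and monotonicity, PN = (p₁ − p₀) / p₁.
PN = (0.552 − 0.239) / 0.552 = 0.313 / 0.552 ≈ 0.5670

PN ≈ 0.567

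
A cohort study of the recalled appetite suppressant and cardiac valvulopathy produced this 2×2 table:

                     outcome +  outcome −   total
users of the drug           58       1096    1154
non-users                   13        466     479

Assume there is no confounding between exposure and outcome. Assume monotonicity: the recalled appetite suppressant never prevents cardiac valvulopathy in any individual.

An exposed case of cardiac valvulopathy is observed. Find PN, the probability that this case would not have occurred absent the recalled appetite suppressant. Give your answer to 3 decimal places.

PN ≈ 0.460

p₁ = P(outcome | exposed) = 58/1154 = 0.05026
p₀ = P(outcome | unexposed) = 13/479 = 0.02714
Under exogeneity and monotonicity, PN = (p₁ − p₀)/p₁.
PN = (0.05026 − 0.02714) / 0.05026 ≈ 0.4600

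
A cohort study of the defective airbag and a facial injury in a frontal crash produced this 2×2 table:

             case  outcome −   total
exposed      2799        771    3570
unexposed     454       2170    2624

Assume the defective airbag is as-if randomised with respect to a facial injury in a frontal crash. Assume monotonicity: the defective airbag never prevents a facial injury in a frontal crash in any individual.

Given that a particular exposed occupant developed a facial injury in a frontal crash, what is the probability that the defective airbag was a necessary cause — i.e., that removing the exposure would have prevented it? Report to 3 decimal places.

PN ≈ 0.779

p₁ = P(outcome | exposed) = 2799/3570 = 0.78403
p₀ = P(outcome | unexposed) = 454/2624 = 0.17302
Under exogeneity and monotonicity, PN = (p₁ − p₀) / p₁.
PN = (0.78403 − 0.17302) / 0.78403 = 0.61102 / 0.78403 ≈ 0.7793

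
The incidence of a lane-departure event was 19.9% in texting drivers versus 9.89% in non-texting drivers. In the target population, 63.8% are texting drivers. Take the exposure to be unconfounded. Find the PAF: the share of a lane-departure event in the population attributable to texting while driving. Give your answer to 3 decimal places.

p₁ = 0.199, p₀ = 0.0989.
Overall risk P(Y=1) = π·p₁ + (1−π)·p₀ = 0.638×0.199 + 0.362×0.0989 = 0.16276.
Under exogeneity, PAF = [P(Y=1) − p₀] / P(Y=1).
PAF = (0.16276 − 0.0989) / 0.16276 ≈ 0.3924

PAF ≈ 0.392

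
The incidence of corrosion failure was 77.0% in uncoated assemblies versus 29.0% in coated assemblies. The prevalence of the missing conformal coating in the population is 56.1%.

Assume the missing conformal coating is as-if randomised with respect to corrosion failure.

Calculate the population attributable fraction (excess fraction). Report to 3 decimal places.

p₁ = 0.77, p₀ = 0.29.
Overall risk P(Y=1) = π·p₁ + (1−π)·p₀ = 0.561×0.77 + 0.439×0.29 = 0.55928.
Under exogeneity, PAF = [P(Y=1) − p₀] / P(Y=1).
PAF = (0.55928 − 0.29) / 0.55928 ≈ 0.4815

PAF ≈ 0.481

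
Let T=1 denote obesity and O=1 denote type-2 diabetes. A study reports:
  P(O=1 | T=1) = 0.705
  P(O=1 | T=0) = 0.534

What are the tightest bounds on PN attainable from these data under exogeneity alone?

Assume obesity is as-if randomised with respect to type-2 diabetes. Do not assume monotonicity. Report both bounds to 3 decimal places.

0.243 ≤ PN ≤ 0.661

Let p₁ = 0.705, p₀ = 0.534.
Under exogeneity alone the bounds on PN are max{0,(p₁−p₀)/p₁} ≤ PN ≤ min{1,(1−p₀)/p₁}.
  lower = (p₁ − p₀)/p₁ = 0.171 / 0.705 ≈ 0.2426
  upper = min{1, (1 − p₀)/p₁} = 0.466 / 0.705 ≈ 0.6610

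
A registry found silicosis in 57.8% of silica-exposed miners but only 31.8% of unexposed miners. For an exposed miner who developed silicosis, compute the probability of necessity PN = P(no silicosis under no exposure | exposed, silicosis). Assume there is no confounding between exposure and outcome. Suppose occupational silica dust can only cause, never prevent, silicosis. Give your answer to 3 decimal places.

p₁ = 0.578, p₀ = 0.318.
Under exogeneity and monotonicity, PN = (p₁ − p₀) / p₁.
PN = (0.578 − 0.318) / 0.578 = 0.26 / 0.578 ≈ 0.4498

PN ≈ 0.450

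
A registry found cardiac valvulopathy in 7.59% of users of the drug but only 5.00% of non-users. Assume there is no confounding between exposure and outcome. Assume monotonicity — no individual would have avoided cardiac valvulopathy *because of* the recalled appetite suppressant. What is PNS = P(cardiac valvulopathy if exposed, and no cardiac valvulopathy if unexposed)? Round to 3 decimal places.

p₁ = 0.0759, p₀ = 0.05.
Under exogeneity and monotonicity, PNS = p₁ − p₀.
PNS = 0.0759 − 0.05 = 0.0259

PNS ≈ 0.026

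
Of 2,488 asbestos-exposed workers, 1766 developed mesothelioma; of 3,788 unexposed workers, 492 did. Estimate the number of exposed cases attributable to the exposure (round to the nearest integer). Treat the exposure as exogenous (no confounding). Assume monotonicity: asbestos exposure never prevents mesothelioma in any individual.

p₁ = P(outcome | exposed) = 1766/2488 = 0.70981
p₀ = P(outcome | unexposed) = 492/3788 = 0.12988
PN = (p₁ − p₀)/p₁ = (0.70981 − 0.12988) / 0.70981 ≈ 0.81702.
Attributable cases ≈ PN × (exposed cases) = 0.81702 × 1766 ≈ 1442.85.

about 1443 cases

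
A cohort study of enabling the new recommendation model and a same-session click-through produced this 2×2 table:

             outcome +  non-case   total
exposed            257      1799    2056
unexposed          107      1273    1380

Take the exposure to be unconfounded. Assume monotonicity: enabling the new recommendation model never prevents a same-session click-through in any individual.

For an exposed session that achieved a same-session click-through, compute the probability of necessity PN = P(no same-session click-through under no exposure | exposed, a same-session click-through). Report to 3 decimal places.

PN ≈ 0.380

p₁ = P(outcome | exposed) = 257/2056 = 0.125
p₀ = P(outcome | unexposed) = 107/1380 = 0.077536
Under exogeneity and monotonicity, PN = (p₁ − p₀) / p₁.
PN = (0.125 − 0.077536) / 0.125 = 0.047464 / 0.125 ≈ 0.3797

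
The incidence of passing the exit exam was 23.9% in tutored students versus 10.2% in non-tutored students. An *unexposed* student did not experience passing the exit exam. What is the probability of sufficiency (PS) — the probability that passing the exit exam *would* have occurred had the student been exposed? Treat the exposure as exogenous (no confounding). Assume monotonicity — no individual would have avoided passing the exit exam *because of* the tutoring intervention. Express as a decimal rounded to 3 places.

PS ≈ 0.153

p₁ = 0.239, p₀ = 0.102.
Under exogeneity and monotonicity, PS = (p₁ − p₀) / (1 − p₀).
PS = (0.239 − 0.102) / (1 − 0.102) = 0.137 / 0.898 ≈ 0.1526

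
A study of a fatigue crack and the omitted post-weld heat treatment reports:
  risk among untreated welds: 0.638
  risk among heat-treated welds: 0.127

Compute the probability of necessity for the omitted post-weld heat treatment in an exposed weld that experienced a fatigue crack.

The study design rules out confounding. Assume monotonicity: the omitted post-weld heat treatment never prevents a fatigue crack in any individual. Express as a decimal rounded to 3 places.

Let p₁ = 0.638, p₀ = 0.127.
Under exogeneity and monotonicity, PN = (p₁ − p₀) / p₁.
PN = (0.638 − 0.127) / 0.638 = 0.511 / 0.638 ≈ 0.8009

PN ≈ 0.801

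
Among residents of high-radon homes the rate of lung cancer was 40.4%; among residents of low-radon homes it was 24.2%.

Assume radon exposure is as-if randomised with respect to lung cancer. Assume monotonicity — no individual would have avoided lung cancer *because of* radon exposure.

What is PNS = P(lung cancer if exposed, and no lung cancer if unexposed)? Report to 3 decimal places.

p₁ = 0.404, p₀ = 0.242.
Under exogeneity and monotonicity, PNS = p₁ − p₀.
PNS = 0.404 − 0.242 = 0.162

PNS ≈ 0.162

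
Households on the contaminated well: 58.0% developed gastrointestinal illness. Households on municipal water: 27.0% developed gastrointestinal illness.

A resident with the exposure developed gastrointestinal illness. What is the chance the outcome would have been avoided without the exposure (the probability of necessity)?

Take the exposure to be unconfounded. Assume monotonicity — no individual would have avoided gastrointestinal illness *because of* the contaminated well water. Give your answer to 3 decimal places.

PN ≈ 0.534

p₁ = 0.58, p₀ = 0.27.
Under exogeneity and monotonicity, PN = (p₁ − p₀) / p₁.
PN = (0.58 − 0.27) / 0.58 = 0.31 / 0.58 ≈ 0.5345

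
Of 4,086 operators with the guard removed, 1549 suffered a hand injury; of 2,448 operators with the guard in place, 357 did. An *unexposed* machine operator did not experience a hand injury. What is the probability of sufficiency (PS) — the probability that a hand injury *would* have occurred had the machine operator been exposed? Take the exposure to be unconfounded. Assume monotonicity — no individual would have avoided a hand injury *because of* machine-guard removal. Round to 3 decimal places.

PS ≈ 0.273

p₁ = P(outcome | exposed) = 1549/4086 = 0.3791
p₀ = P(outcome | unexposed) = 357/2448 = 0.14583
Under exogeneity and monotonicity, PS = (p₁ − p₀) / (1 − p₀).
PS = (0.3791 − 0.14583) / (1 − 0.14583) = 0.23327 / 0.85417 ≈ 0.2731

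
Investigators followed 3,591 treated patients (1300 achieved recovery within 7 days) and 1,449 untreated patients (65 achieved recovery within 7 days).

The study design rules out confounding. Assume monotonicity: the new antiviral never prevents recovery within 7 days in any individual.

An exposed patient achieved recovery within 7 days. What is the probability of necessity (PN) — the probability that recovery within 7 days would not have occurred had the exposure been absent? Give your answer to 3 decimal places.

p₁ = P(outcome | exposed) = 1300/3591 = 0.36202
p₀ = P(outcome | unexposed) = 65/1449 = 0.044859
Under exogeneity and monotonicity, PN = (p₁ − p₀) / p₁.
PN = (0.36202 − 0.044859) / 0.36202 = 0.31716 / 0.36202 ≈ 0.8761

PN ≈ 0.876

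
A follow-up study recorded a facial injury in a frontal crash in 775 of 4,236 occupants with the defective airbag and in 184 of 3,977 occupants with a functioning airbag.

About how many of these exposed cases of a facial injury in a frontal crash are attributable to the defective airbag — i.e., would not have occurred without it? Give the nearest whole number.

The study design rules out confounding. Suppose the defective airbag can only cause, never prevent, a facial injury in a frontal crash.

p₁ = P(outcome | exposed) = 775/4236 = 0.18296
p₀ = P(outcome | unexposed) = 184/3977 = 0.046266
PN = (p₁ − p₀)/p₁ = (0.18296 − 0.046266) / 0.18296 ≈ 0.74712.
Attributable cases ≈ PN × (exposed cases) = 0.74712 × 775 ≈ 579.02.

about 579 cases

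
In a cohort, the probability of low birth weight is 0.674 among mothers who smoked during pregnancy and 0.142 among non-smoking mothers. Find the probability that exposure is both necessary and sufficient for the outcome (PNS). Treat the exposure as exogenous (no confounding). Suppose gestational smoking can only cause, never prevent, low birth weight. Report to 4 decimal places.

PNS ≈ 0.5320

Let p₁ = 0.674, p₀ = 0.142.
Under exogeneity and monotonicity, PNS = p₁ − p₀.
PNS = 0.674 − 0.142 = 0.532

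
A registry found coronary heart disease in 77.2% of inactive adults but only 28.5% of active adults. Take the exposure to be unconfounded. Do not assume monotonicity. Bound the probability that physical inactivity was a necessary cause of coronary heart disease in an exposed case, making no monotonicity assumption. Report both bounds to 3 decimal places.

0.631 ≤ PN ≤ 0.926

p₁ = 0.772, p₀ = 0.285.
Under exogeneity alone the bounds on PN are max{0,(p₁−p₀)/p₁} ≤ PN ≤ min{1,(1−p₀)/p₁}.
  lower = (p₁ − p₀)/p₁ = 0.487 / 0.772 ≈ 0.6308
  upper = min{1, (1 − p₀)/p₁} = 0.715 / 0.772 ≈ 0.9262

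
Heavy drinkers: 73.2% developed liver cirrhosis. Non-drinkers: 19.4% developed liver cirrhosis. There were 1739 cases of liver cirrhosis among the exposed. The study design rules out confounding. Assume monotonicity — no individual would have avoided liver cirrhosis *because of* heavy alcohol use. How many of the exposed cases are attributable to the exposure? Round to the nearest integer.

about 1278 cases

p₁ = 0.732, p₀ = 0.194.
PN = (p₁ − p₀)/p₁ = (0.732 − 0.194) / 0.732 ≈ 0.73497.
Attributable cases ≈ PN × (exposed cases) = 0.73497 × 1739 ≈ 1278.12.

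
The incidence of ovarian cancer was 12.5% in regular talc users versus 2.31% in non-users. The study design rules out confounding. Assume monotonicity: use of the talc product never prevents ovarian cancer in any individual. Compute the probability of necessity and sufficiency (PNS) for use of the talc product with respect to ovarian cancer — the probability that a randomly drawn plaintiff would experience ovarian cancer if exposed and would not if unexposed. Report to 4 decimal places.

p₁ = 0.125, p₀ = 0.0231.
Under exogeneity and monotonicity, PNS = p₁ − p₀.
PNS = 0.125 − 0.0231 = 0.1019

PNS ≈ 0.1019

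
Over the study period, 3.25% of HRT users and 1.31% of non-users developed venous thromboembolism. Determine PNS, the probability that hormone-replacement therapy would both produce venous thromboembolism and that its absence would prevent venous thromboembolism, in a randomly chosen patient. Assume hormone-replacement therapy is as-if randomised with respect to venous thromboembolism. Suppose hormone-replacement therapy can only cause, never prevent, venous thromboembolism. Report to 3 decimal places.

p₁ = 0.0325, p₀ = 0.0131.
Under exogeneity and monotonicity, PNS = p₁ − p₀.
PNS = 0.0325 − 0.0131 = 0.0194

PNS ≈ 0.019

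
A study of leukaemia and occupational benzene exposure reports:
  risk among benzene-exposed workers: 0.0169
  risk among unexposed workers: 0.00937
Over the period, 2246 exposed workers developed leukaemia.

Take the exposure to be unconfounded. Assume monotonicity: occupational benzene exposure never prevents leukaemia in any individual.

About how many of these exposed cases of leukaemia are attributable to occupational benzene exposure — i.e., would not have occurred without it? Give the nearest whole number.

Let p₁ = 0.0169, p₀ = 0.00937.
PN = (p₁ − p₀)/p₁ = (0.0169 − 0.00937) / 0.0169 ≈ 0.44556.
Attributable cases ≈ PN × (exposed cases) = 0.44556 × 2246 ≈ 1000.73.

about 1001 cases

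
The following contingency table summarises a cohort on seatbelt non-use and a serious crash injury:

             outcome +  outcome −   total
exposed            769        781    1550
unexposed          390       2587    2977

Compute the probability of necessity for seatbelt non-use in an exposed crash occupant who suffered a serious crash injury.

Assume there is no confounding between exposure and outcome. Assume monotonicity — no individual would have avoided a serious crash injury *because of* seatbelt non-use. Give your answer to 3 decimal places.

PN ≈ 0.736

p₁ = P(outcome | exposed) = 769/1550 = 0.49613
p₀ = P(outcome | unexposed) = 390/2977 = 0.131
Under exogeneity and monotonicity, PN = (p₁ − p₀)/p₁.
PN = (0.49613 − 0.131) / 0.49613 ≈ 0.7359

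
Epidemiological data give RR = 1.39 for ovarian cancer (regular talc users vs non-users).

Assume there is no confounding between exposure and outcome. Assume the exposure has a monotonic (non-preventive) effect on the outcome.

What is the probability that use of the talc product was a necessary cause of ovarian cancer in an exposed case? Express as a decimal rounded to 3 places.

PN ≈ 0.281

Under exogeneity and monotonicity, PN = (RR − 1) / RR = 1 − 1/RR.
PN = (1.39 − 1) / 1.39 = 0.39 / 1.39 ≈ 0.2806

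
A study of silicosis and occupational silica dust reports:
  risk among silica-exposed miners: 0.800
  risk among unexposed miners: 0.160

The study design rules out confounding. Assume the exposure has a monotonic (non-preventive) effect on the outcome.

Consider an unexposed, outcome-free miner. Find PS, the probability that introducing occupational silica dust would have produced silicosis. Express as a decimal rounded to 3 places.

Let p₁ = 0.8, p₀ = 0.16.
Under exogeneity and monotonicity, PS = (p₁ − p₀) / (1 − p₀).
PS = (0.8 − 0.16) / (1 − 0.16) = 0.64 / 0.84 ≈ 0.7619

PS ≈ 0.762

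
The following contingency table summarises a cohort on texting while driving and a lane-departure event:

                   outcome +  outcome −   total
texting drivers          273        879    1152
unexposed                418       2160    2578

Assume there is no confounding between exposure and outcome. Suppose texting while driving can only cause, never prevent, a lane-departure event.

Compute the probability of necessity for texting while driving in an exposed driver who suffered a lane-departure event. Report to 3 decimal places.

p₁ = P(outcome | exposed) = 273/1152 = 0.23698
p₀ = P(outcome | unexposed) = 418/2578 = 0.16214
Under exogeneity and monotonicity, PN = (p₁ − p₀) / p₁.
PN = (0.23698 − 0.16214) / 0.23698 = 0.074838 / 0.23698 ≈ 0.3158

PN ≈ 0.316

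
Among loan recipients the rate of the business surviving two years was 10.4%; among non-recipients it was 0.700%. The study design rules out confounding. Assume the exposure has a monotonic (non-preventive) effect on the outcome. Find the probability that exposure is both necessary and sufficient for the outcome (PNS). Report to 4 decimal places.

p₁ = 0.104, p₀ = 0.007.
Under exogeneity and monotonicity, PNS = p₁ − p₀.
PNS = 0.104 − 0.007 = 0.097

PNS ≈ 0.0970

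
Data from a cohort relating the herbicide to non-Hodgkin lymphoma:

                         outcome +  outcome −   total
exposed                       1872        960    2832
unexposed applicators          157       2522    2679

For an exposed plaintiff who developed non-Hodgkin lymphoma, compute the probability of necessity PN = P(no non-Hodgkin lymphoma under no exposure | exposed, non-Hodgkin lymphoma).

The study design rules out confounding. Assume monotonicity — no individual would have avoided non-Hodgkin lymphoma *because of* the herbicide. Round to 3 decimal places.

p₁ = P(outcome | exposed) = 1872/2832 = 0.66102
p₀ = P(outcome | unexposed) = 157/2679 = 0.058604
Under exogeneity and monotonicity, PN = (p₁ − p₀)/p₁.
PN = (0.66102 − 0.058604) / 0.66102 ≈ 0.9113

PN ≈ 0.911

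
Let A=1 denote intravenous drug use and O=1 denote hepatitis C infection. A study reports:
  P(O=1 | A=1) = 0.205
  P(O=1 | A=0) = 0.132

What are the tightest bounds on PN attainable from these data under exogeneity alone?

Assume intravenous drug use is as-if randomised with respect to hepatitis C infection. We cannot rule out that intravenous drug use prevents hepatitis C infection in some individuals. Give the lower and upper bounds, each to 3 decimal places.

Let p₁ = 0.205, p₀ = 0.132.
Under exogeneity alone the bounds on PN are max{0,(p₁−p₀)/p₁} ≤ PN ≤ min{1,(1−p₀)/p₁}.
  lower = (p₁ − p₀)/p₁ = 0.073 / 0.205 ≈ 0.3561
  upper = min{1, (1 − p₀)/p₁} = 0.868 / 0.205 ≈ 4.2341 → capped at 1

0.356 ≤ PN ≤ 1.000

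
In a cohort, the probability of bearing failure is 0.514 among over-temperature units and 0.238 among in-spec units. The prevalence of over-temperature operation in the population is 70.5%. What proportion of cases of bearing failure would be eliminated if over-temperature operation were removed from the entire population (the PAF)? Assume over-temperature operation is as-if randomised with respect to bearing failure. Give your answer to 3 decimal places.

PAF ≈ 0.450

Let p₁ = 0.514, p₀ = 0.238.
Overall risk P(Y=1) = π·p₁ + (1−π)·p₀ = 0.705×0.514 + 0.295×0.238 = 0.43258.
Under exogeneity, PAF = [P(Y=1) − p₀] / P(Y=1).
PAF = (0.43258 − 0.238) / 0.43258 ≈ 0.4498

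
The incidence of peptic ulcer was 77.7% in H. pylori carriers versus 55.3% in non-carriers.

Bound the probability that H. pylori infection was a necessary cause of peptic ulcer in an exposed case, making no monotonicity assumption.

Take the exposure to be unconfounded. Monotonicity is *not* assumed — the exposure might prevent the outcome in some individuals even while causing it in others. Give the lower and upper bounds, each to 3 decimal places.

0.288 ≤ PN ≤ 0.575

p₁ = 0.777, p₀ = 0.553.
Under exogeneity alone the bounds on PN are max{0,(p₁−p₀)/p₁} ≤ PN ≤ min{1,(1−p₀)/p₁}.
  lower = (p₁ − p₀)/p₁ = 0.224 / 0.777 ≈ 0.2883
  upper = min{1, (1 − p₀)/p₁} = 0.447 / 0.777 ≈ 0.5753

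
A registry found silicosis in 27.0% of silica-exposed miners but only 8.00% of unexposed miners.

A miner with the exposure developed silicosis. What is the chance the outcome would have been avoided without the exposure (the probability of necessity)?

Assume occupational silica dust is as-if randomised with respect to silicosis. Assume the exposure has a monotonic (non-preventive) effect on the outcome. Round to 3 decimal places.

PN ≈ 0.704

p₁ = 0.27, p₀ = 0.08.
Under exogeneity and monotonicity, PN = (p₁ − p₀) / p₁.
PN = (0.27 − 0.08) / 0.27 = 0.19 / 0.27 ≈ 0.7037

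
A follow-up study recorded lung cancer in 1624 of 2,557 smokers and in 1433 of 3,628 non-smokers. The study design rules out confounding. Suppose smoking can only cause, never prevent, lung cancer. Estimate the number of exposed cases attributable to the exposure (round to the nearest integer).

about 614 cases

p₁ = P(outcome | exposed) = 1624/2557 = 0.63512
p₀ = P(outcome | unexposed) = 1433/3628 = 0.39498
PN = (p₁ − p₀)/p₁ = (0.63512 − 0.39498) / 0.63512 ≈ 0.37810.
Attributable cases ≈ PN × (exposed cases) = 0.37810 × 1624 ≈ 614.03.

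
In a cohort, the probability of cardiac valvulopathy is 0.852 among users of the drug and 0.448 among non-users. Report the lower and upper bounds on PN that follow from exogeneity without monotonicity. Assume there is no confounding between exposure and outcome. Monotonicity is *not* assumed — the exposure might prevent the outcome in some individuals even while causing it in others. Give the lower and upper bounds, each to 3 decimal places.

Let p₁ = 0.852, p₀ = 0.448.
Under exogeneity alone the bounds on PN are max{0,(p₁−p₀)/p₁} ≤ PN ≤ min{1,(1−p₀)/p₁}.
  lower = (p₁ − p₀)/p₁ = 0.404 / 0.852 ≈ 0.4742
  upper = min{1, (1 − p₀)/p₁} = 0.552 / 0.852 ≈ 0.6479

0.474 ≤ PN ≤ 0.648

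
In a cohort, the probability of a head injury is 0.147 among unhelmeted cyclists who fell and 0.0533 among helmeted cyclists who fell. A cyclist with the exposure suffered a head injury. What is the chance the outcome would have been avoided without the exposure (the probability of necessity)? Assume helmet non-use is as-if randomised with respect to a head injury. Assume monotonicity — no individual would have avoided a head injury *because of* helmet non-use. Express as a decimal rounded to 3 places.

Let p₁ = 0.147, p₀ = 0.0533.
Under exogeneity and monotonicity, PN = (p₁ − p₀) / p₁.
PN = (0.147 − 0.0533) / 0.147 = 0.0937 / 0.147 ≈ 0.6374

PN ≈ 0.637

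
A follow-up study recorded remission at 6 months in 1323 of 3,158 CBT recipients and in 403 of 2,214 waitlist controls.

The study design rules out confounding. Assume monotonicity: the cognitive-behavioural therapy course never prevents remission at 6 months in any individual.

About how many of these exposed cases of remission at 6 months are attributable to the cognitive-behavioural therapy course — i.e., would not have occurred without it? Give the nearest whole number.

p₁ = P(outcome | exposed) = 1323/3158 = 0.41894
p₀ = P(outcome | unexposed) = 403/2214 = 0.18202
PN = (p₁ − p₀)/p₁ = (0.41894 − 0.18202) / 0.41894 ≈ 0.56551.
Attributable cases ≈ PN × (exposed cases) = 0.56551 × 1323 ≈ 748.17.

about 748 cases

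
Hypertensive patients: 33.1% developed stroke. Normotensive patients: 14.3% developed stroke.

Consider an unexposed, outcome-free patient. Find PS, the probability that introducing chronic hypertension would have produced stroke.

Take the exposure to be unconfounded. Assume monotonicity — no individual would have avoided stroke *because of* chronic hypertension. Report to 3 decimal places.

PS ≈ 0.219

p₁ = 0.331, p₀ = 0.143.
Under exogeneity and monotonicity, PS = (p₁ − p₀) / (1 − p₀).
PS = (0.331 − 0.143) / (1 − 0.143) = 0.188 / 0.857 ≈ 0.2194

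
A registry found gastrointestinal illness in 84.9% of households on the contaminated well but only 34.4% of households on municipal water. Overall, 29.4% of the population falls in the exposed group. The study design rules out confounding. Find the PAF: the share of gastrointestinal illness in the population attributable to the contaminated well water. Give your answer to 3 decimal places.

PAF ≈ 0.301

p₁ = 0.849, p₀ = 0.344.
Overall risk P(Y=1) = π·p₁ + (1−π)·p₀ = 0.294×0.849 + 0.706×0.344 = 0.49247.
Under exogeneity, PAF = [P(Y=1) − p₀] / P(Y=1).
PAF = (0.49247 − 0.344) / 0.49247 ≈ 0.3015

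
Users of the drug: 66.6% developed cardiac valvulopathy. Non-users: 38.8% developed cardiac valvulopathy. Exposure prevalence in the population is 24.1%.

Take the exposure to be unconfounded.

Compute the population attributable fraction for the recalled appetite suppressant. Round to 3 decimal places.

p₁ = 0.666, p₀ = 0.388.
Overall risk P(Y=1) = π·p₁ + (1−π)·p₀ = 0.241×0.666 + 0.759×0.388 = 0.455.
Under exogeneity, PAF = [P(Y=1) − p₀] / P(Y=1).
PAF = (0.455 − 0.388) / 0.455 ≈ 0.1472

PAF ≈ 0.147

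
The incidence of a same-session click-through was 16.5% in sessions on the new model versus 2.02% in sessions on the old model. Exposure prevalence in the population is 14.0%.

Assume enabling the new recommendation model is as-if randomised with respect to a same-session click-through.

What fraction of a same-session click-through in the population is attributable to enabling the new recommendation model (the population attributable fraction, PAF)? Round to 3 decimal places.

p₁ = 0.165, p₀ = 0.0202.
Overall risk P(Y=1) = π·p₁ + (1−π)·p₀ = 0.14×0.165 + 0.86×0.0202 = 0.040472.
Under exogeneity, PAF = [P(Y=1) − p₀] / P(Y=1).
PAF = (0.040472 − 0.0202) / 0.040472 ≈ 0.5009

PAF ≈ 0.501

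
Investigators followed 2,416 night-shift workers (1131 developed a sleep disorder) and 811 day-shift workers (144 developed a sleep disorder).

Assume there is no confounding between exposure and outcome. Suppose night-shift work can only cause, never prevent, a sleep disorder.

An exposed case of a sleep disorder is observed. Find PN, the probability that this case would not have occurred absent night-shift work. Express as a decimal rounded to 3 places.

p₁ = P(outcome | exposed) = 1131/2416 = 0.46813
p₀ = P(outcome | unexposed) = 144/811 = 0.17756
Under exogeneity and monotonicity, PN = (p₁ − p₀) / p₁.
PN = (0.46813 − 0.17756) / 0.46813 = 0.29057 / 0.46813 ≈ 0.6207

PN ≈ 0.621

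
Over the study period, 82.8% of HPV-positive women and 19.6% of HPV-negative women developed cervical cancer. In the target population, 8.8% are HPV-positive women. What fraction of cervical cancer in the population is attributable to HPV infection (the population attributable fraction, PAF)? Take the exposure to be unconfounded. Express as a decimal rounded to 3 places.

PAF ≈ 0.221

p₁ = 0.828, p₀ = 0.196.
Overall risk P(Y=1) = π·p₁ + (1−π)·p₀ = 0.088×0.828 + 0.912×0.196 = 0.25162.
Under exogeneity, PAF = [P(Y=1) − p₀] / P(Y=1).
PAF = (0.25162 − 0.196) / 0.25162 ≈ 0.2210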